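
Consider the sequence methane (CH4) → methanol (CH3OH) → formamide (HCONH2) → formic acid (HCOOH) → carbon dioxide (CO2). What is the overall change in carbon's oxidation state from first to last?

+8

Carbon oxidation states along the series — methane: -4, methanol: -2, formamide: +2, formic acid: +2, carbon dioxide: +4.
Net change = +4 − (-4) = +8.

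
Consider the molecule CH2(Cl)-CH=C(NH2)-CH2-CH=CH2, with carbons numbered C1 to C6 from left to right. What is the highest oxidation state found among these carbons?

+1

Count +1 for every bond to an atom more electronegative than carbon and −1 for every bond to one less electronegative; C–C bonds are 0. Tallying each carbon:
C1: 1C, 2H, 1Cl → 0 − 2 + 1 = -1
C2: 3C, 1H → 0 − 1 = -1
C3: 3C, 1N → 0 + 1 = +1
C4: 2C, 2H → 0 − 2 = -2
C5: 3C, 1H → 0 − 1 = -1
C6: 2C, 2H → 0 − 2 = -2
The highest value is +1.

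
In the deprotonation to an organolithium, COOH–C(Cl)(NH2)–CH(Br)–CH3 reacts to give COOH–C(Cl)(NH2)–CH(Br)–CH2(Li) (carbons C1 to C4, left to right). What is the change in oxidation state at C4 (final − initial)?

0

Before: C4 has 1 bond to C, 3 bonds to H → oxidation state -3.
After: C4 has 1 bond to C, 2 bonds to H, 1 bond to Li → oxidation state -3.
Δ = -3 − (-3) = 0, so no net redox change at C4.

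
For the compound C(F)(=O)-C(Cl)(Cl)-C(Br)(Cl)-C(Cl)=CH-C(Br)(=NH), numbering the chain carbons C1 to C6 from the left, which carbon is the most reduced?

Tallying each carbon's bonds:
C1: 1C, 2O, 1F → 0 + 2 + 1 = +3
C2: 2C, 2Cl → 0 + 2 = +2
C3: 2C, 1Cl, 1Br → 0 + 1 + 1 = +2
C4: 3C, 1Cl → 0 + 1 = +1
C5: 3C, 1H → 0 − 1 = -1
C6: 1C, 2N, 1Br → 0 + 2 + 1 = +3
The most reduced carbon is C5 at -1.

C5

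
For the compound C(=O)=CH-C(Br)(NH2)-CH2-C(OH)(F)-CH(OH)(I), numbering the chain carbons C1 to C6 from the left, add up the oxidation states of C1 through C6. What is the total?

Count +1 for every bond to an atom more electronegative than carbon and −1 for every bond to one less electronegative; C–C bonds are 0. Tallying each carbon:
C1: 2C, 2O → 0 + 2 = +2
C2: 3C, 1H → 0 − 1 = -1
C3: 2C, 1N, 1Br → 0 + 1 + 1 = +2
C4: 2C, 2H → 0 − 2 = -2
C5: 2C, 1O, 1F → 0 + 1 + 1 = +2
C6: 1C, 1H, 1O, 1I → 0 − 1 + 1 + 1 = +1
Sum = +2 − 1 + 2 − 2 + 2 + 1 = +4.

+4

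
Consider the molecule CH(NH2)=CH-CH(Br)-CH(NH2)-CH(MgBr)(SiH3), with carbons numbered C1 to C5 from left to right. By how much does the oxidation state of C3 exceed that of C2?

C3: 2C, 1H, 1Br → 0 − 1 + 1 = 0
C2: 3C, 1H → 0 − 1 = -1
Difference: 0 − (-1) = +1.

+1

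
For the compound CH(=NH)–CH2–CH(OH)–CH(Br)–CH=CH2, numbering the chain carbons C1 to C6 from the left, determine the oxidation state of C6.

C6 has a double bond to C (2×0 = 0), one bond to H (-1), one bond to H (-1).
Oxidation state = 0 − 1 − 1 = -2.

-2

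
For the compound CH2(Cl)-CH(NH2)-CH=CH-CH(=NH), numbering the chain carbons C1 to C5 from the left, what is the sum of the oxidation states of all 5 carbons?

Tallying each carbon's bonds:
C1: 1C, 2H, 1Cl → 0 − 2 + 1 = -1
C2: 2C, 1H, 1N → 0 − 1 + 1 = 0
C3: 3C, 1H → 0 − 1 = -1
C4: 3C, 1H → 0 − 1 = -1
C5: 1C, 1H, 2N → 0 − 1 + 2 = +1
Sum = -1 + 0 − 1 − 1 + 1 = -2.

-2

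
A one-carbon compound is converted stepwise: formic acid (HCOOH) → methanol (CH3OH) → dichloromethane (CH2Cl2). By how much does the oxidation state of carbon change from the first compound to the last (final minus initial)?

Carbon oxidation states along the series — formic acid: +2, methanol: -2, dichloromethane: 0.
Net change = 0 − (+2) = -2.

-2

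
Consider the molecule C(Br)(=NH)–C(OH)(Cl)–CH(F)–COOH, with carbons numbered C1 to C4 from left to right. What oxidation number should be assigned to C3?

0

C3 has one bond to C (0), one bond to C (0), one bond to H (-1), one bond to F (+1).
Oxidation state = 0 + 0 − 1 + 1 = 0.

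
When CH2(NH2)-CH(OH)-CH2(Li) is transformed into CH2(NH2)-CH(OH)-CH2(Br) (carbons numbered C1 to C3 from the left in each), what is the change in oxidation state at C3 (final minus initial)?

+2

Before: C3 has 1 bond to C, 2 bonds to H, 1 bond to Li → oxidation state -3.
After: C3 has 1 bond to C, 2 bonds to H, 1 bond to Br → oxidation state -1.
Δ = -1 − (-3) = +2, so this is an oxidation at C3.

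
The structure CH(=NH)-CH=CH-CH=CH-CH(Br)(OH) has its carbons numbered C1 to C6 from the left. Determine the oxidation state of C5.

Bonds to more-electronegative neighbours contribute +1 each, bonds to H or metals contribute −1 each, and C–C bonds contribute 0.
C5 has a double bond to C (2×0 = 0), one bond to C (0), one bond to H (-1).
Oxidation state = 0 + 0 − 1 = -1.

-1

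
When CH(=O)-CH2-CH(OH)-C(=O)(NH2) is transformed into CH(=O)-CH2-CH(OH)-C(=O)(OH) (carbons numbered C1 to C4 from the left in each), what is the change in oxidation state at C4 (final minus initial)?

Before: C4 has 1 bond to C, 2 bonds to O, 1 bond to N → oxidation state +3.
After: C4 has 1 bond to C, 3 bonds to O → oxidation state +3.
Δ = +3 − (+3) = 0, so no net redox change at C4.

0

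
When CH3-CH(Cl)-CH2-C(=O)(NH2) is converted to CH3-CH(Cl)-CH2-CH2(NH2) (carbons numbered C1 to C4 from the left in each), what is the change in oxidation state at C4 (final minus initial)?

Before: C4 has 1 bond to C, 2 bonds to O, 1 bond to N → oxidation state +3.
After: C4 has 1 bond to C, 2 bonds to H, 1 bond to N → oxidation state -1.
Δ = -1 − (+3) = -4, so this is a reduction at C4.

-4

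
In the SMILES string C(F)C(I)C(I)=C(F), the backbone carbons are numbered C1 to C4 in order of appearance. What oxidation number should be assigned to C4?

0

C4 has a double bond to C (2×0 = 0), one bond to F (+1), one bond to H (-1).
Oxidation state = 0 + 1 − 1 = 0.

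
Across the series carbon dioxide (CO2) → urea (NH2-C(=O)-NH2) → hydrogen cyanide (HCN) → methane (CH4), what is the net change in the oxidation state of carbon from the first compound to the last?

Carbon oxidation states along the series — carbon dioxide: +4, urea: +4, hydrogen cyanide: +2, methane: -4.
Net change = -4 − (+4) = -8.

-8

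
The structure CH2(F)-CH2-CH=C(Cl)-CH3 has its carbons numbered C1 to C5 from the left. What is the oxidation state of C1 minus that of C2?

+1

C1: 1C, 2H, 1F → 0 − 2 + 1 = -1
C2: 2C, 2H → 0 − 2 = -2
Difference: -1 − (-2) = +1.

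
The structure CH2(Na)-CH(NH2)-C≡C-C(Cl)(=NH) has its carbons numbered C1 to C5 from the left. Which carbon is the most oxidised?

Assign +1 per bond to O/N/halogen, −1 per bond to H or an electropositive element, and 0 per bond to carbon. Tallying each carbon:
C1: 1C, 2H, 1Na → 0 − 2 − 1 = -3
C2: 2C, 1H, 1N → 0 − 1 + 1 = 0
C3: 4C → 0 = 0
C4: 4C → 0 = 0
C5: 1C, 2N, 1Cl → 0 + 2 + 1 = +3
The most oxidised carbon is C5 at +3.

C5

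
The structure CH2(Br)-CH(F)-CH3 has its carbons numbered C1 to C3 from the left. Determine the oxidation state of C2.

Count +1 for every bond to an atom more electronegative than carbon and −1 for every bond to one less electronegative; C–C bonds are 0.
C2 has one bond to C (0), one bond to C (0), one bond to F (+1), one bond to H (-1).
Oxidation state = 0 + 0 + 1 − 1 = 0.

0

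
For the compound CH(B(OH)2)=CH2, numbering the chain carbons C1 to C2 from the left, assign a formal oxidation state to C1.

C1 has a double bond to C (2×0 = 0), one bond to B (-1), one bond to H (-1).
Oxidation state = 0 − 1 − 1 = -2.

-2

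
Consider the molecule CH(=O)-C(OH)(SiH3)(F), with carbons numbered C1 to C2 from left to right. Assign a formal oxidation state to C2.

Count +1 for every bond to an atom more electronegative than carbon and −1 for every bond to one less electronegative; C–C bonds are 0.
C2 has one bond to C (0), one bond to O (+1), one bond to Si (-1), one bond to F (+1).
Oxidation state = 0 + 1 − 1 + 1 = +1.

+1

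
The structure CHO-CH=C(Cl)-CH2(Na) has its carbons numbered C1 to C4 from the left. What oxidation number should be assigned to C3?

Each bond to a more electronegative atom (O, N, halogen) counts +1, each bond to a less electronegative atom (H, metal, B, Si) counts −1, and each C–C bond counts 0.
C3 has a double bond to C (2×0 = 0), one bond to C (0), one bond to Cl (+1).
Oxidation state = 0 + 0 + 1 = +1.

+1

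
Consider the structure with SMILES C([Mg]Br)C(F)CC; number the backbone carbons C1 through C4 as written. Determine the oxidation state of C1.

-3

C1 has one bond to C (0), one bond to H (-1), one bond to H (-1), one bond to Mg (-1).
Oxidation state = 0 − 1 − 1 − 1 = -3.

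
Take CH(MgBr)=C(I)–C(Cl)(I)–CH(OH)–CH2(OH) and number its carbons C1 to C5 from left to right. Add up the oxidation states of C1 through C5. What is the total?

Tallying each carbon's bonds:
C1: 2C, 1H, 1Mg → 0 − 1 − 1 = -2
C2: 3C, 1I → 0 + 1 = +1
C3: 2C, 1Cl, 1I → 0 + 1 + 1 = +2
C4: 2C, 1H, 1O → 0 − 1 + 1 = 0
C5: 1C, 2H, 1O → 0 − 2 + 1 = -1
Sum = -2 + 1 + 2 + 0 − 1 = 0.

0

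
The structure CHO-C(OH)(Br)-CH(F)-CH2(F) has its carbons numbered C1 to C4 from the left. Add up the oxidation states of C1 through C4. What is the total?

Count +1 for every bond to an atom more electronegative than carbon and −1 for every bond to one less electronegative; C–C bonds are 0. Tallying each carbon:
C1: 1C, 1H, 2O → 0 − 1 + 2 = +1
C2: 2C, 1O, 1Br → 0 + 1 + 1 = +2
C3: 2C, 1H, 1F → 0 − 1 + 1 = 0
C4: 1C, 2H, 1F → 0 − 2 + 1 = -1
Sum = +1 + 2 + 0 − 1 = +2.

+2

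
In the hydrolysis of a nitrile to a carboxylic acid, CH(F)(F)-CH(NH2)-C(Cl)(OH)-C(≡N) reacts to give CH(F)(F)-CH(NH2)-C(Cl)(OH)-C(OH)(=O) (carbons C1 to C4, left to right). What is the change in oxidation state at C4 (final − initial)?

Before: C4 has 1 bond to C, 3 bonds to N → oxidation state +3.
After: C4 has 1 bond to C, 3 bonds to O → oxidation state +3.
Δ = +3 − (+3) = 0, so no net redox change at C4.

0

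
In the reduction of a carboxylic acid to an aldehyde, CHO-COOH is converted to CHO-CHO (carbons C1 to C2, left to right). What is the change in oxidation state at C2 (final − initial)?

-2

Before: C2 has 1 bond to C, 3 bonds to O → oxidation state +3.
After: C2 has 1 bond to C, 1 bond to H, 2 bonds to O → oxidation state +1.
Δ = +1 − (+3) = -2, so this is a reduction at C2.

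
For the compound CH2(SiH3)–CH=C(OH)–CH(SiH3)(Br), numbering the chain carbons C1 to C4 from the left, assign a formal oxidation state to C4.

Each bond to a more electronegative atom (O, N, halogen) counts +1, each bond to a less electronegative atom (H, metal, B, Si) counts −1, and each C–C bond counts 0.
C4 has one bond to C (0), one bond to H (-1), one bond to Si (-1), one bond to Br (+1).
Oxidation state = 0 − 1 − 1 + 1 = -1.

-1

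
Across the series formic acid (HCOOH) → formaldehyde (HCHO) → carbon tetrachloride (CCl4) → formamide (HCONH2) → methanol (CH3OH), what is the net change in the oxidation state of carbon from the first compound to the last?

Carbon oxidation states along the series — formic acid: +2, formaldehyde: 0, carbon tetrachloride: +4, formamide: +2, methanol: -2.
Net change = -2 − (+2) = -4.

-4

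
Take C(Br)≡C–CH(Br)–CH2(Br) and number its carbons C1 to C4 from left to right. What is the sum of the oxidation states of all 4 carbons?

0

Count +1 for every bond to an atom more electronegative than carbon and −1 for every bond to one less electronegative; C–C bonds are 0. Tallying each carbon:
C1: 3C, 1Br → 0 + 1 = +1
C2: 4C → 0 = 0
C3: 2C, 1H, 1Br → 0 − 1 + 1 = 0
C4: 1C, 2H, 1Br → 0 − 2 + 1 = -1
Sum = +1 + 0 + 0 − 1 = 0.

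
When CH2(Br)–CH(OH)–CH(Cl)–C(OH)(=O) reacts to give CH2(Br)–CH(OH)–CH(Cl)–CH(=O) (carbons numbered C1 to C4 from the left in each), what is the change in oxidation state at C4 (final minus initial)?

-2

Before: C4 has 1 bond to C, 3 bonds to O → oxidation state +3.
After: C4 has 1 bond to C, 1 bond to H, 2 bonds to O → oxidation state +1.
Δ = +1 − (+3) = -2, so this is a reduction at C4.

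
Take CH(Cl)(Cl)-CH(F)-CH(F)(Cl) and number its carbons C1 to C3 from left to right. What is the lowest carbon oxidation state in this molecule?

0

Assign +1 per bond to O/N/halogen, −1 per bond to H or an electropositive element, and 0 per bond to carbon. Tallying each carbon:
C1: 1C, 1H, 2Cl → 0 − 1 + 2 = +1
C2: 2C, 1H, 1F → 0 − 1 + 1 = 0
C3: 1C, 1H, 1F, 1Cl → 0 − 1 + 1 + 1 = +1
The lowest value is 0.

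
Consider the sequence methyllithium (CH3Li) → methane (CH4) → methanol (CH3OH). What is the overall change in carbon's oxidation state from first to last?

Carbon oxidation states along the series — methyllithium: -4, methane: -4, methanol: -2.
Net change = -2 − (-4) = +2.

+2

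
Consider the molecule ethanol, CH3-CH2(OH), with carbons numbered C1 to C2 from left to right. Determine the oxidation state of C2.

-1

Count +1 for every bond to an atom more electronegative than carbon and −1 for every bond to one less electronegative; C–C bonds are 0.
C2 has one bond to H (-1), one bond to H (-1), one bond to O (+1), one bond to C (0).
Oxidation state = -1 − 1 + 1 + 0 = -1.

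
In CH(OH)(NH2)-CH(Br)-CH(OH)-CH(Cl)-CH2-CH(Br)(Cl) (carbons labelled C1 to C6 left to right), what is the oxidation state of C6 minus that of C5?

C6: 1C, 1H, 1Cl, 1Br → 0 − 1 + 1 + 1 = +1
C5: 2C, 2H → 0 − 2 = -2
Difference: +1 − (-2) = +3.

+3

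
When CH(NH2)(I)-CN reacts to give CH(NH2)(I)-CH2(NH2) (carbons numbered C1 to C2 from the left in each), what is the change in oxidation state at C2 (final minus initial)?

Before: C2 has 1 bond to C, 3 bonds to N → oxidation state +3.
After: C2 has 1 bond to C, 2 bonds to H, 1 bond to N → oxidation state -1.
Δ = -1 − (+3) = -4, so this is a reduction at C2.

-4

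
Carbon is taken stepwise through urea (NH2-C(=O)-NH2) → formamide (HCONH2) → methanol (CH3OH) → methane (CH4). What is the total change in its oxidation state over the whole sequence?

-8

Carbon oxidation states along the series — urea: +4, formamide: +2, methanol: -2, methane: -4.
Net change = -4 − (+4) = -8.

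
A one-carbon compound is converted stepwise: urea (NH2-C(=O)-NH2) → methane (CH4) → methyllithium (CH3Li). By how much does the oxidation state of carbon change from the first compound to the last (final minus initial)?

Carbon oxidation states along the series — urea: +4, methane: -4, methyllithium: -4.
Net change = -4 − (+4) = -8.

-8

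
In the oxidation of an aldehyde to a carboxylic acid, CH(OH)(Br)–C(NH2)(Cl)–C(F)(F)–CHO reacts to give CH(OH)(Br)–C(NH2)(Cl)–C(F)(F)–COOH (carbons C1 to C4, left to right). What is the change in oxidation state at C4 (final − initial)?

Before: C4 has 1 bond to C, 1 bond to H, 2 bonds to O → oxidation state +1.
After: C4 has 1 bond to C, 3 bonds to O → oxidation state +3.
Δ = +3 − (+1) = +2, so this is an oxidation at C4.

+2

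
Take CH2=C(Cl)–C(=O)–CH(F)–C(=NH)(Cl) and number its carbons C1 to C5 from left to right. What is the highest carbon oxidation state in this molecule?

+3

Tallying each carbon's bonds:
C1: 2C, 2H → 0 − 2 = -2
C2: 3C, 1Cl → 0 + 1 = +1
C3: 2C, 2O → 0 + 2 = +2
C4: 2C, 1H, 1F → 0 − 1 + 1 = 0
C5: 1C, 2N, 1Cl → 0 + 2 + 1 = +3
The highest value is +3.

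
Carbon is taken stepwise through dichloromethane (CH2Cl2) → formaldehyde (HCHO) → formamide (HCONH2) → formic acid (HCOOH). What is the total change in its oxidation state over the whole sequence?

+2

Carbon oxidation states along the series — dichloromethane: 0, formaldehyde: 0, formamide: +2, formic acid: +2.
Net change = +2 − (0) = +2.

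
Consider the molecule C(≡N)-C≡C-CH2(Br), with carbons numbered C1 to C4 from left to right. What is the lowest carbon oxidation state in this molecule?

Tallying each carbon's bonds:
C1: 1C, 3N → 0 + 3 = +3
C2: 4C → 0 = 0
C3: 4C → 0 = 0
C4: 1C, 2H, 1Br → 0 − 2 + 1 = -1
The lowest value is -1.

-1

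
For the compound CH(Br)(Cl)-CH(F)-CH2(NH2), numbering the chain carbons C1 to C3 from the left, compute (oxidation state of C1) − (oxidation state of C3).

C1: 1C, 1H, 1Cl, 1Br → 0 − 1 + 1 + 1 = +1
C3: 1C, 2H, 1N → 0 − 2 + 1 = -1
Difference: +1 − (-1) = +2.

+2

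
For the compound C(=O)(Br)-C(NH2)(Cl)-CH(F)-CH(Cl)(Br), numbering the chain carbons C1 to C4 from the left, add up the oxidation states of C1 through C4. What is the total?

Assign +1 per bond to O/N/halogen, −1 per bond to H or an electropositive element, and 0 per bond to carbon. Tallying each carbon:
C1: 1C, 2O, 1Br → 0 + 2 + 1 = +3
C2: 2C, 1N, 1Cl → 0 + 1 + 1 = +2
C3: 2C, 1H, 1F → 0 − 1 + 1 = 0
C4: 1C, 1H, 1Cl, 1Br → 0 − 1 + 1 + 1 = +1
Sum = +3 + 2 + 0 + 1 = +6.

+6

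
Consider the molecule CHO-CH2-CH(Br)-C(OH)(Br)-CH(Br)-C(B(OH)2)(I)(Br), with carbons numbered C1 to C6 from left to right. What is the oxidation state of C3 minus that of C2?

+2

C3: 2C, 1H, 1Br → 0 − 1 + 1 = 0
C2: 2C, 2H → 0 − 2 = -2
Difference: 0 − (-2) = +2.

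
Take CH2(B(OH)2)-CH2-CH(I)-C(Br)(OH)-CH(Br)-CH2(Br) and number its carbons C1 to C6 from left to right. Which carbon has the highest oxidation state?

Each bond to a more electronegative atom (O, N, halogen) counts +1, each bond to a less electronegative atom (H, metal, B, Si) counts −1, and each C–C bond counts 0. Tallying each carbon:
C1: 1C, 2H, 1B → 0 − 2 − 1 = -3
C2: 2C, 2H → 0 − 2 = -2
C3: 2C, 1H, 1I → 0 − 1 + 1 = 0
C4: 2C, 1O, 1Br → 0 + 1 + 1 = +2
C5: 2C, 1H, 1Br → 0 − 1 + 1 = 0
C6: 1C, 2H, 1Br → 0 − 2 + 1 = -1
The most oxidised carbon is C4 at +2.

C4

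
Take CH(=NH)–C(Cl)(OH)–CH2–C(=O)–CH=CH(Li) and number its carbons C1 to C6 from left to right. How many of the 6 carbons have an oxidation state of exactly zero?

0

Tallying each carbon's bonds:
C1: 1C, 1H, 2N → 0 − 1 + 2 = +1
C2: 2C, 1O, 1Cl → 0 + 1 + 1 = +2
C3: 2C, 2H → 0 − 2 = -2
C4: 2C, 2O → 0 + 2 = +2
C5: 3C, 1H → 0 − 1 = -1
C6: 2C, 1H, 1Li → 0 − 1 − 1 = -2
0 carbons meet the condition.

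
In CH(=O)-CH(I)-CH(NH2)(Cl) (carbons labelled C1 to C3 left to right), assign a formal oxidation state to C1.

C1 has one bond to C (0), one bond to H (-1), a double bond to O (2×+1 = +2).
Oxidation state = 0 − 1 + 2 = +1.

+1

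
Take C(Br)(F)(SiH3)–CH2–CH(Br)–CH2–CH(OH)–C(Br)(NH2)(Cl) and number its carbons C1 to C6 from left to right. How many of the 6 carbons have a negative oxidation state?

Each bond to a more electronegative atom (O, N, halogen) counts +1, each bond to a less electronegative atom (H, metal, B, Si) counts −1, and each C–C bond counts 0. Tallying each carbon:
C1: 1C, 1F, 1Br, 1Si → 0 + 1 + 1 − 1 = +1
C2: 2C, 2H → 0 − 2 = -2
C3: 2C, 1H, 1Br → 0 − 1 + 1 = 0
C4: 2C, 2H → 0 − 2 = -2
C5: 2C, 1H, 1O → 0 − 1 + 1 = 0
C6: 1C, 1N, 1Cl, 1Br → 0 + 1 + 1 + 1 = +3
2 carbons (C2, C4) meet the condition.

2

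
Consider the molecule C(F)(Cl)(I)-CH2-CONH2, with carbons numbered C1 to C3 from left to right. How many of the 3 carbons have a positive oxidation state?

2

Tallying each carbon's bonds:
C1: 1C, 1F, 1Cl, 1I → 0 + 1 + 1 + 1 = +3
C2: 2C, 2H → 0 − 2 = -2
C3: 1C, 2O, 1N → 0 + 2 + 1 = +3
2 carbons (C1, C3) meet the condition.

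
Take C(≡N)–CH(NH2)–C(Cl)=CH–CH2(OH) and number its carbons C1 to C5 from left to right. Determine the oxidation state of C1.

C1 has one bond to C (0), a triple bond to N (3×+1 = +3).
Oxidation state = 0 + 3 = +3.

+3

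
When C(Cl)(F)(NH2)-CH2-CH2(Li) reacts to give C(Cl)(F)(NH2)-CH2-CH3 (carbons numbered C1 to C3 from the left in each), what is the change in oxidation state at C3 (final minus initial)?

Before: C3 has 1 bond to C, 2 bonds to H, 1 bond to Li → oxidation state -3.
After: C3 has 1 bond to C, 3 bonds to H → oxidation state -3.
Δ = -3 − (-3) = 0, so no net redox change at C3.

0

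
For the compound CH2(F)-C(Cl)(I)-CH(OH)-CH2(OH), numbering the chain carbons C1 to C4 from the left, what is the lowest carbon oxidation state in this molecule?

-1

Tallying each carbon's bonds:
C1: 1C, 2H, 1F → 0 − 2 + 1 = -1
C2: 2C, 1Cl, 1I → 0 + 1 + 1 = +2
C3: 2C, 1H, 1O → 0 − 1 + 1 = 0
C4: 1C, 2H, 1O → 0 − 2 + 1 = -1
The lowest value is -1.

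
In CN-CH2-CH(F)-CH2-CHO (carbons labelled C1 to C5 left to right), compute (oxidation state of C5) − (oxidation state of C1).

-2

C5: 1C, 1H, 2O → 0 − 1 + 2 = +1
C1: 1C, 3N → 0 + 3 = +3
Difference: +1 − (+3) = -2.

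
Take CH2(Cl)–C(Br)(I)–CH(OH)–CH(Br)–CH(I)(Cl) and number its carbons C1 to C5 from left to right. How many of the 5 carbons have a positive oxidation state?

2

Bonds to more-electronegative neighbours contribute +1 each, bonds to H or metals contribute −1 each, and C–C bonds contribute 0. Tallying each carbon:
C1: 1C, 2H, 1Cl → 0 − 2 + 1 = -1
C2: 2C, 1Br, 1I → 0 + 1 + 1 = +2
C3: 2C, 1H, 1O → 0 − 1 + 1 = 0
C4: 2C, 1H, 1Br → 0 − 1 + 1 = 0
C5: 1C, 1H, 1Cl, 1I → 0 − 1 + 1 + 1 = +1
2 carbons (C2, C5) meet the condition.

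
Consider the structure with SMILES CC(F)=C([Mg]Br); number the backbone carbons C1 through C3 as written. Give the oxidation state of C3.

-2

Each bond to a more electronegative atom (O, N, halogen) counts +1, each bond to a less electronegative atom (H, metal, B, Si) counts −1, and each C–C bond counts 0.
C3 has a double bond to C (2×0 = 0), one bond to Mg (-1), one bond to H (-1).
Oxidation state = 0 − 1 − 1 = -2.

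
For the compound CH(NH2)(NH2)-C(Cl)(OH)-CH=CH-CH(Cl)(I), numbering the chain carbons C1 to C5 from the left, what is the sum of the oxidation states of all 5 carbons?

+2

Bonds to more-electronegative neighbours contribute +1 each, bonds to H or metals contribute −1 each, and C–C bonds contribute 0. Tallying each carbon:
C1: 1C, 1H, 2N → 0 − 1 + 2 = +1
C2: 2C, 1O, 1Cl → 0 + 1 + 1 = +2
C3: 3C, 1H → 0 − 1 = -1
C4: 3C, 1H → 0 − 1 = -1
C5: 1C, 1H, 1Cl, 1I → 0 − 1 + 1 + 1 = +1
Sum = +1 + 2 − 1 − 1 + 1 = +2.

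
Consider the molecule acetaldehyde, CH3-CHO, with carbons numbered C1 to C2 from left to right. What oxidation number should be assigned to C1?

Each bond to a more electronegative atom (O, N, halogen) counts +1, each bond to a less electronegative atom (H, metal, B, Si) counts −1, and each C–C bond counts 0.
C1 has one bond to H (-1), one bond to H (-1), one bond to H (-1), one bond to C (0).
Oxidation state = -1 − 1 − 1 + 0 = -3.

-3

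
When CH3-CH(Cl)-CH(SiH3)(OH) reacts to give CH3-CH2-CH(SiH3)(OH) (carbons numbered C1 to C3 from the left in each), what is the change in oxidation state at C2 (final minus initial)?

-2

Before: C2 has 2 bonds to C, 1 bond to H, 1 bond to Cl → oxidation state 0.
After: C2 has 2 bonds to C, 2 bonds to H → oxidation state -2.
Δ = -2 − (0) = -2, so this is a reduction at C2.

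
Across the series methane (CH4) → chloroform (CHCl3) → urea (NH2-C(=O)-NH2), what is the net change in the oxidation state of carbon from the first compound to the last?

Carbon oxidation states along the series — methane: -4, chloroform: +2, urea: +4.
Net change = +4 − (-4) = +8.

+8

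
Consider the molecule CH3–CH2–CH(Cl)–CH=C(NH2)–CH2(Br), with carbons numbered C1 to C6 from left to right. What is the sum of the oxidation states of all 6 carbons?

Each bond to a more electronegative atom (O, N, halogen) counts +1, each bond to a less electronegative atom (H, metal, B, Si) counts −1, and each C–C bond counts 0. Tallying each carbon:
C1: 1C, 3H → 0 − 3 = -3
C2: 2C, 2H → 0 − 2 = -2
C3: 2C, 1H, 1Cl → 0 − 1 + 1 = 0
C4: 3C, 1H → 0 − 1 = -1
C5: 3C, 1N → 0 + 1 = +1
C6: 1C, 2H, 1Br → 0 − 2 + 1 = -1
Sum = -3 − 2 + 0 − 1 + 1 − 1 = -6.

-6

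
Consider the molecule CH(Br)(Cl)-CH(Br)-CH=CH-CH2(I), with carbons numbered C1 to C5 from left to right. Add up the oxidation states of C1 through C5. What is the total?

Each bond to a more electronegative atom (O, N, halogen) counts +1, each bond to a less electronegative atom (H, metal, B, Si) counts −1, and each C–C bond counts 0. Tallying each carbon:
C1: 1C, 1H, 1Cl, 1Br → 0 − 1 + 1 + 1 = +1
C2: 2C, 1H, 1Br → 0 − 1 + 1 = 0
C3: 3C, 1H → 0 − 1 = -1
C4: 3C, 1H → 0 − 1 = -1
C5: 1C, 2H, 1I → 0 − 2 + 1 = -1
Sum = +1 + 0 − 1 − 1 − 1 = -2.

-2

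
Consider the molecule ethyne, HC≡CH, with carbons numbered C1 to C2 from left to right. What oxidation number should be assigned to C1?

-1

Bonds to more-electronegative neighbours contribute +1 each, bonds to H or metals contribute −1 each, and C–C bonds contribute 0.
C1 has one bond to H (-1), a triple bond to C (3×0 = 0).
Oxidation state = -1 + 0 = -1.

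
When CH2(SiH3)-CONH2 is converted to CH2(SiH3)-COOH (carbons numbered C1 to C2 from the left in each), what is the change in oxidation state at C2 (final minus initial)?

0

Before: C2 has 1 bond to C, 2 bonds to O, 1 bond to N → oxidation state +3.
After: C2 has 1 bond to C, 3 bonds to O → oxidation state +3.
Δ = +3 − (+3) = 0, so no net redox change at C2.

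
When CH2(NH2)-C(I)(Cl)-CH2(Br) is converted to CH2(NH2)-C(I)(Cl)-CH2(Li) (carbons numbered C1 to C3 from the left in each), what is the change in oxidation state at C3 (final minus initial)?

-2

Before: C3 has 1 bond to C, 2 bonds to H, 1 bond to Br → oxidation state -1.
After: C3 has 1 bond to C, 2 bonds to H, 1 bond to Li → oxidation state -3.
Δ = -3 − (-1) = -2, so this is a reduction at C3.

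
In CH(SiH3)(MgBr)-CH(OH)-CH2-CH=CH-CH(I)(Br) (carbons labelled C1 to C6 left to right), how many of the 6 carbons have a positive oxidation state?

1

Each bond to a more electronegative atom (O, N, halogen) counts +1, each bond to a less electronegative atom (H, metal, B, Si) counts −1, and each C–C bond counts 0. Tallying each carbon:
C1: 1C, 1H, 1Mg, 1Si → 0 − 1 − 1 − 1 = -3
C2: 2C, 1H, 1O → 0 − 1 + 1 = 0
C3: 2C, 2H → 0 − 2 = -2
C4: 3C, 1H → 0 − 1 = -1
C5: 3C, 1H → 0 − 1 = -1
C6: 1C, 1H, 1Br, 1I → 0 − 1 + 1 + 1 = +1
1 carbon (C6) meets the condition.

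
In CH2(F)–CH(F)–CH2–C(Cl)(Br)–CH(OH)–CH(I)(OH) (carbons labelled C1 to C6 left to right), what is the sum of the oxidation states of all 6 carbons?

Tallying each carbon's bonds:
C1: 1C, 2H, 1F → 0 − 2 + 1 = -1
C2: 2C, 1H, 1F → 0 − 1 + 1 = 0
C3: 2C, 2H → 0 − 2 = -2
C4: 2C, 1Cl, 1Br → 0 + 1 + 1 = +2
C5: 2C, 1H, 1O → 0 − 1 + 1 = 0
C6: 1C, 1H, 1O, 1I → 0 − 1 + 1 + 1 = +1
Sum = -1 + 0 − 2 + 2 + 0 + 1 = 0.

0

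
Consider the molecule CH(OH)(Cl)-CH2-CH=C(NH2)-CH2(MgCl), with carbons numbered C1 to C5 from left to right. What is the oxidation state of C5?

Count +1 for every bond to an atom more electronegative than carbon and −1 for every bond to one less electronegative; C–C bonds are 0.
C5 has one bond to C (0), one bond to Mg (-1), one bond to H (-1), one bond to H (-1).
Oxidation state = 0 − 1 − 1 − 1 = -3.

-3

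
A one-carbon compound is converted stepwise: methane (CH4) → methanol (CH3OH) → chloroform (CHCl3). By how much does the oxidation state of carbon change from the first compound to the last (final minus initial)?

+6

Carbon oxidation states along the series — methane: -4, methanol: -2, chloroform: +2.
Net change = +2 − (-4) = +6.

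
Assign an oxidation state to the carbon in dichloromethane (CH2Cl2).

Each bond to a more electronegative atom (O, N, halogen) counts +1, each bond to a less electronegative atom (H, metal, B, Si) counts −1, and each C–C bond counts 0.
The carbon has one bond to H (-1), one bond to H (-1), one bond to Cl (+1), one bond to Cl (+1).
Oxidation state = -1 − 1 + 1 + 1 = 0.

0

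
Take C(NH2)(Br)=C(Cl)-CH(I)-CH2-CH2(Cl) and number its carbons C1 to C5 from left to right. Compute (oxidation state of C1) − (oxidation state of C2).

C1: 2C, 1N, 1Br → 0 + 1 + 1 = +2
C2: 3C, 1Cl → 0 + 1 = +1
Difference: +2 − (+1) = +1.

+1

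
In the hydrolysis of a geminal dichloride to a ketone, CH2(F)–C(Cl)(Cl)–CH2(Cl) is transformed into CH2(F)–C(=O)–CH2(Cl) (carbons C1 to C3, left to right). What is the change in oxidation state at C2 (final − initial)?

0

Before: C2 has 2 bonds to C, 2 bonds to Cl → oxidation state +2.
After: C2 has 2 bonds to C, 2 bonds to O → oxidation state +2.
Δ = +2 − (+2) = 0, so no net redox change at C2.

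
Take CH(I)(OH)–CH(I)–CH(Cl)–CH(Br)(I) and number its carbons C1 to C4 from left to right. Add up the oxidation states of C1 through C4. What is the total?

Assign +1 per bond to O/N/halogen, −1 per bond to H or an electropositive element, and 0 per bond to carbon. Tallying each carbon:
C1: 1C, 1H, 1O, 1I → 0 − 1 + 1 + 1 = +1
C2: 2C, 1H, 1I → 0 − 1 + 1 = 0
C3: 2C, 1H, 1Cl → 0 − 1 + 1 = 0
C4: 1C, 1H, 1Br, 1I → 0 − 1 + 1 + 1 = +1
Sum = +1 + 0 + 0 + 1 = +2.

+2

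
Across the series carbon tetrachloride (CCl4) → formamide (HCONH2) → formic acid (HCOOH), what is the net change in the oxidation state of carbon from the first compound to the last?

Carbon oxidation states along the series — carbon tetrachloride: +4, formamide: +2, formic acid: +2.
Net change = +2 − (+4) = -2.

-2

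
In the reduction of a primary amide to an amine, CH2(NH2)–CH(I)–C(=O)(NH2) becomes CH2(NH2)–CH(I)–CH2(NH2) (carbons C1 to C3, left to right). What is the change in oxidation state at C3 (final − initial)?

Before: C3 has 1 bond to C, 2 bonds to O, 1 bond to N → oxidation state +3.
After: C3 has 1 bond to C, 2 bonds to H, 1 bond to N → oxidation state -1.
Δ = -1 − (+3) = -4, so this is a reduction at C3.

-4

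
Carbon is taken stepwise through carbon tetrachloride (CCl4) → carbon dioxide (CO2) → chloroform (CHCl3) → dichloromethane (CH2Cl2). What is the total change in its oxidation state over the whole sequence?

Carbon oxidation states along the series — carbon tetrachloride: +4, carbon dioxide: +4, chloroform: +2, dichloromethane: 0.
Net change = 0 − (+4) = -4.

-4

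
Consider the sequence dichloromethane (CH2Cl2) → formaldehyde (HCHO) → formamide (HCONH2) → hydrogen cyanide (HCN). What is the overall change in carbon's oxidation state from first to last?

+2

Carbon oxidation states along the series — dichloromethane: 0, formaldehyde: 0, formamide: +2, hydrogen cyanide: +2.
Net change = +2 − (0) = +2.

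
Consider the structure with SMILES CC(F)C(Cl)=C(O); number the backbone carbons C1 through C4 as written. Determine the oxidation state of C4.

C4 has a double bond to C (2×0 = 0), one bond to O (+1), one bond to H (-1).
Oxidation state = 0 + 1 − 1 = 0.

0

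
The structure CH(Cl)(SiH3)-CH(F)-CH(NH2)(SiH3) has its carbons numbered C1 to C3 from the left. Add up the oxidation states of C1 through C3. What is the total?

-2

Count +1 for every bond to an atom more electronegative than carbon and −1 for every bond to one less electronegative; C–C bonds are 0. Tallying each carbon:
C1: 1C, 1H, 1Cl, 1Si → 0 − 1 + 1 − 1 = -1
C2: 2C, 1H, 1F → 0 − 1 + 1 = 0
C3: 1C, 1H, 1N, 1Si → 0 − 1 + 1 − 1 = -1
Sum = -1 + 0 − 1 = -2.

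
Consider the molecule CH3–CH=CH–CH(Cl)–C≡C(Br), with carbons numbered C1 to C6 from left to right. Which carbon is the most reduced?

C1

Assign +1 per bond to O/N/halogen, −1 per bond to H or an electropositive element, and 0 per bond to carbon. Tallying each carbon:
C1: 1C, 3H → 0 − 3 = -3
C2: 3C, 1H → 0 − 1 = -1
C3: 3C, 1H → 0 − 1 = -1
C4: 2C, 1H, 1Cl → 0 − 1 + 1 = 0
C5: 4C → 0 = 0
C6: 3C, 1Br → 0 + 1 = +1
The most reduced carbon is C1 at -3.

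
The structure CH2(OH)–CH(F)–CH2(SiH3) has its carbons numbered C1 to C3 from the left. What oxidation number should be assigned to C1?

C1 has one bond to C (0), one bond to O (+1), one bond to H (-1), one bond to H (-1).
Oxidation state = 0 + 1 − 1 − 1 = -1.

-1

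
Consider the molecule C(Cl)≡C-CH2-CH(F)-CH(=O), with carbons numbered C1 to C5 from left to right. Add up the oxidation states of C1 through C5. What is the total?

0

Each bond to a more electronegative atom (O, N, halogen) counts +1, each bond to a less electronegative atom (H, metal, B, Si) counts −1, and each C–C bond counts 0. Tallying each carbon:
C1: 3C, 1Cl → 0 + 1 = +1
C2: 4C → 0 = 0
C3: 2C, 2H → 0 − 2 = -2
C4: 2C, 1H, 1F → 0 − 1 + 1 = 0
C5: 1C, 1H, 2O → 0 − 1 + 2 = +1
Sum = +1 + 0 − 2 + 0 + 1 = 0.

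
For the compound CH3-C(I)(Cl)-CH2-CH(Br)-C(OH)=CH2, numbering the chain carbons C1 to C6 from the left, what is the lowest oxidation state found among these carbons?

Assign +1 per bond to O/N/halogen, −1 per bond to H or an electropositive element, and 0 per bond to carbon. Tallying each carbon:
C1: 1C, 3H → 0 − 3 = -3
C2: 2C, 1Cl, 1I → 0 + 1 + 1 = +2
C3: 2C, 2H → 0 − 2 = -2
C4: 2C, 1H, 1Br → 0 − 1 + 1 = 0
C5: 3C, 1O → 0 + 1 = +1
C6: 2C, 2H → 0 − 2 = -2
The lowest value is -3.

-3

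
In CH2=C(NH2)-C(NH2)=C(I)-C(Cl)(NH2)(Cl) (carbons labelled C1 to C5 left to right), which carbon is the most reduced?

C1

Assign +1 per bond to O/N/halogen, −1 per bond to H or an electropositive element, and 0 per bond to carbon. Tallying each carbon:
C1: 2C, 2H → 0 − 2 = -2
C2: 3C, 1N → 0 + 1 = +1
C3: 3C, 1N → 0 + 1 = +1
C4: 3C, 1I → 0 + 1 = +1
C5: 1C, 1N, 2Cl → 0 + 1 + 2 = +3
The most reduced carbon is C1 at -2.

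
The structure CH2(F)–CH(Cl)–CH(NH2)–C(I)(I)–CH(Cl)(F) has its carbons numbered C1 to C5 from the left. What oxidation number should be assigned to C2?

0

Bonds to more-electronegative neighbours contribute +1 each, bonds to H or metals contribute −1 each, and C–C bonds contribute 0.
C2 has one bond to C (0), one bond to C (0), one bond to H (-1), one bond to Cl (+1).
Oxidation state = 0 + 0 − 1 + 1 = 0.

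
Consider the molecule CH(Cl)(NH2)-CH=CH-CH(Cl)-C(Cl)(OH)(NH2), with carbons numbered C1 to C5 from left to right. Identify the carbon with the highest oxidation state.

C5

Tallying each carbon's bonds:
C1: 1C, 1H, 1N, 1Cl → 0 − 1 + 1 + 1 = +1
C2: 3C, 1H → 0 − 1 = -1
C3: 3C, 1H → 0 − 1 = -1
C4: 2C, 1H, 1Cl → 0 − 1 + 1 = 0
C5: 1C, 1O, 1N, 1Cl → 0 + 1 + 1 + 1 = +3
The most oxidised carbon is C5 at +3.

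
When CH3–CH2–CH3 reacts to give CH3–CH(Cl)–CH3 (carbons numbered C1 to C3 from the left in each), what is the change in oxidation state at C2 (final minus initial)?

+2

Before: C2 has 2 bonds to C, 2 bonds to H → oxidation state -2.
After: C2 has 2 bonds to C, 1 bond to H, 1 bond to Cl → oxidation state 0.
Δ = 0 − (-2) = +2, so this is an oxidation at C2.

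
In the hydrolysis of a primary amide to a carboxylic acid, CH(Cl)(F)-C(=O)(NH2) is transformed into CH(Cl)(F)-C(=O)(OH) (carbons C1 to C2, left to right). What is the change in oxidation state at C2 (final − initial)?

0

Before: C2 has 1 bond to C, 2 bonds to O, 1 bond to N → oxidation state +3.
After: C2 has 1 bond to C, 3 bonds to O → oxidation state +3.
Δ = +3 − (+3) = 0, so no net redox change at C2.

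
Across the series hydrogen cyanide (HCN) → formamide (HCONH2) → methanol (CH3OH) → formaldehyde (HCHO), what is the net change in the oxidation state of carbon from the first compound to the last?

Carbon oxidation states along the series — hydrogen cyanide: +2, formamide: +2, methanol: -2, formaldehyde: 0.
Net change = 0 − (+2) = -2.

-2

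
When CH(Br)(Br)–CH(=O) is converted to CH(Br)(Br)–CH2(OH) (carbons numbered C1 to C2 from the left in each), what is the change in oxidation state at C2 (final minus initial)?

-2

Before: C2 has 1 bond to C, 1 bond to H, 2 bonds to O → oxidation state +1.
After: C2 has 1 bond to C, 2 bonds to H, 1 bond to O → oxidation state -1.
Δ = -1 − (+1) = -2, so this is a reduction at C2.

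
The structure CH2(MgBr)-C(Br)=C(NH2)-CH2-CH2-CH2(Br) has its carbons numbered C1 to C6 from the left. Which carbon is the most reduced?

C1

Each bond to a more electronegative atom (O, N, halogen) counts +1, each bond to a less electronegative atom (H, metal, B, Si) counts −1, and each C–C bond counts 0. Tallying each carbon:
C1: 1C, 2H, 1Mg → 0 − 2 − 1 = -3
C2: 3C, 1Br → 0 + 1 = +1
C3: 3C, 1N → 0 + 1 = +1
C4: 2C, 2H → 0 − 2 = -2
C5: 2C, 2H → 0 − 2 = -2
C6: 1C, 2H, 1Br → 0 − 2 + 1 = -1
The most reduced carbon is C1 at -3.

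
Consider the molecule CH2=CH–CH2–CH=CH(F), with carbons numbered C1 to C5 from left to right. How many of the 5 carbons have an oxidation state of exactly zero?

1

Each bond to a more electronegative atom (O, N, halogen) counts +1, each bond to a less electronegative atom (H, metal, B, Si) counts −1, and each C–C bond counts 0. Tallying each carbon:
C1: 2C, 2H → 0 − 2 = -2
C2: 3C, 1H → 0 − 1 = -1
C3: 2C, 2H → 0 − 2 = -2
C4: 3C, 1H → 0 − 1 = -1
C5: 2C, 1H, 1F → 0 − 1 + 1 = 0
1 carbon (C5) meets the condition.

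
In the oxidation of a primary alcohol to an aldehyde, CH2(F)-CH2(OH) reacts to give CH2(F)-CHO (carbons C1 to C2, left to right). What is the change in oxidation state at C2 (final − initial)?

Before: C2 has 1 bond to C, 2 bonds to H, 1 bond to O → oxidation state -1.
After: C2 has 1 bond to C, 1 bond to H, 2 bonds to O → oxidation state +1.
Δ = +1 − (-1) = +2, so this is an oxidation at C2.

+2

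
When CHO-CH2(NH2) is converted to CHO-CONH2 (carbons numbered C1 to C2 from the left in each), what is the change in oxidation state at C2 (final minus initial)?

Before: C2 has 1 bond to C, 2 bonds to H, 1 bond to N → oxidation state -1.
After: C2 has 1 bond to C, 2 bonds to O, 1 bond to N → oxidation state +3.
Δ = +3 − (-1) = +4, so this is an oxidation at C2.

+4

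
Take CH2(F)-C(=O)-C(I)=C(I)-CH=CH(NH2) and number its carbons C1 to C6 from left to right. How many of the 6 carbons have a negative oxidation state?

2

Tallying each carbon's bonds:
C1: 1C, 2H, 1F → 0 − 2 + 1 = -1
C2: 2C, 2O → 0 + 2 = +2
C3: 3C, 1I → 0 + 1 = +1
C4: 3C, 1I → 0 + 1 = +1
C5: 3C, 1H → 0 − 1 = -1
C6: 2C, 1H, 1N → 0 − 1 + 1 = 0
2 carbons (C1, C5) meet the condition.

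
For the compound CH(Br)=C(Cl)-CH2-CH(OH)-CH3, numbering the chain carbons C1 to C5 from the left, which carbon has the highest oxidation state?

Tallying each carbon's bonds:
C1: 2C, 1H, 1Br → 0 − 1 + 1 = 0
C2: 3C, 1Cl → 0 + 1 = +1
C3: 2C, 2H → 0 − 2 = -2
C4: 2C, 1H, 1O → 0 − 1 + 1 = 0
C5: 1C, 3H → 0 − 3 = -3
The most oxidised carbon is C2 at +1.

C2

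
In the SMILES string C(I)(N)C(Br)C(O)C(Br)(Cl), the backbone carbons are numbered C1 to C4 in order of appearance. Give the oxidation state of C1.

+1

C1 has one bond to C (0), one bond to I (+1), one bond to H (-1), one bond to N (+1).
Oxidation state = 0 + 1 − 1 + 1 = +1.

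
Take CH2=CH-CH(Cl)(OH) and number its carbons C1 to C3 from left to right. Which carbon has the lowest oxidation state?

C1

Assign +1 per bond to O/N/halogen, −1 per bond to H or an electropositive element, and 0 per bond to carbon. Tallying each carbon:
C1: 2C, 2H → 0 − 2 = -2
C2: 3C, 1H → 0 − 1 = -1
C3: 1C, 1H, 1O, 1Cl → 0 − 1 + 1 + 1 = +1
The most reduced carbon is C1 at -2.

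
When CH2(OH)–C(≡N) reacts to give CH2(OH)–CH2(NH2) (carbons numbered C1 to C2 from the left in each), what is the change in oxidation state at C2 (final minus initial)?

-4

Before: C2 has 1 bond to C, 3 bonds to N → oxidation state +3.
After: C2 has 1 bond to C, 2 bonds to H, 1 bond to N → oxidation state -1.
Δ = -1 − (+3) = -4, so this is a reduction at C2.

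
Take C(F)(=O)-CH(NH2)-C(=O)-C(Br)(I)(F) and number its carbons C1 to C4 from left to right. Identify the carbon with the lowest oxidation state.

C2

Assign +1 per bond to O/N/halogen, −1 per bond to H or an electropositive element, and 0 per bond to carbon. Tallying each carbon:
C1: 1C, 2O, 1F → 0 + 2 + 1 = +3
C2: 2C, 1H, 1N → 0 − 1 + 1 = 0
C3: 2C, 2O → 0 + 2 = +2
C4: 1C, 1F, 1Br, 1I → 0 + 1 + 1 + 1 = +3
The most reduced carbon is C2 at 0.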